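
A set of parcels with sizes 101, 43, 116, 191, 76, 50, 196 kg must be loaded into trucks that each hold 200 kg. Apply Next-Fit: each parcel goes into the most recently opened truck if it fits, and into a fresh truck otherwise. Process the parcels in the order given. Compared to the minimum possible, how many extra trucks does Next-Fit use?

Next-Fit: [101,43] [116] [191] [76,50] [196] → 5 trucks.
Total size 773 kg; any packing needs at least ⌈773/200⌉ = 4 trucks.
An optimal packing achieves that bound: [196] [191] [116,76] [101,50,43] → 4 trucks.
Excess: 5 − 4 = 1.

1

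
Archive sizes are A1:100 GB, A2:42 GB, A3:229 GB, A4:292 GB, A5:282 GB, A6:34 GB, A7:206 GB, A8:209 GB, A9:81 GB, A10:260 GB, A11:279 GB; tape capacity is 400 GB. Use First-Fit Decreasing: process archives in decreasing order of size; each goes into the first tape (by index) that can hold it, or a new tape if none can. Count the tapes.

7

Sorted descending: 292, 282, 279, 260, 229, 209, 206, 100, 81, 42, 34.
Put 292 GB in tape 1; 108 GB remain.
Put 282 GB in tape 2; 118 GB remain.
Put 279 GB in tape 3; 121 GB remain.
Put 260 GB in tape 4; 140 GB remain.
Put 229 GB in tape 5; 171 GB remain.
Put 209 GB in tape 6; 191 GB remain.
Put 206 GB in tape 7; 194 GB remain.
Put 100 GB in tape 1; 8 GB remain.
Put 81 GB in tape 2; 37 GB remain.
Put 42 GB in tape 3; 79 GB remain.
Put 34 GB in tape 2; 3 GB remain.
Final tapes: [292,100] [282,81,34] [279,42] [260] [229] [209] [206].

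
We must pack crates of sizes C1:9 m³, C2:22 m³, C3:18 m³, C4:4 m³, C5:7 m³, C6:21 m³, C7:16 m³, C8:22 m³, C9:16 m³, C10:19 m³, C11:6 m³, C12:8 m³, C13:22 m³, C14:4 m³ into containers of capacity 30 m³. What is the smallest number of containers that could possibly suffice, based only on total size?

Total size = 9 + 22 + 18 + 4 + 7 + 21 + 16 + 22 + 16 + 19 + 6 + 8 + 22 + 4 = 194 m³.
⌈194 / 30⌉ = 7.

7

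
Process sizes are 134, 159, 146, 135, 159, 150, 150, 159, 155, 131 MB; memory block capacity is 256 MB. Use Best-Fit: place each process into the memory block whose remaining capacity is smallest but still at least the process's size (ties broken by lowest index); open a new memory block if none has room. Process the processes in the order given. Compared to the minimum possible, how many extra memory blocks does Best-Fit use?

0

Best-Fit: [134] [159] [146] [135] [159] [150] [150] [159] [155] [131] → 10 memory blocks.
10 processes exceed 128 MB (half the capacity), and no two of those can share a memory block, so at least 10 memory blocks are needed.
So 10 is already optimal.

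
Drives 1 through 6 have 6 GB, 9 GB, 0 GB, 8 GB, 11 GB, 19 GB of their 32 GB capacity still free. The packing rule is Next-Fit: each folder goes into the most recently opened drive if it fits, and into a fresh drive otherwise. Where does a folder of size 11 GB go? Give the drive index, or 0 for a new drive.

6

Next-Fit only looks at drive 6, which has 19 GB free.
11 GB fits there.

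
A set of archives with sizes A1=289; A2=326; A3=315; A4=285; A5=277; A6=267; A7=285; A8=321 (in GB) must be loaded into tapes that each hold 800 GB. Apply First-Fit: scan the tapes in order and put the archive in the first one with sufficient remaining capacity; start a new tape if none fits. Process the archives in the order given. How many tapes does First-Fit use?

4

A1 (289 GB) → tape 1 (remaining 511 GB)
A2 (326 GB) → tape 1 (remaining 185 GB)
A3 (315 GB) → tape 2 (remaining 485 GB)
A4 (285 GB) → tape 2 (remaining 200 GB)
A5 (277 GB) → tape 3 (remaining 523 GB)
A6 (267 GB) → tape 3 (remaining 256 GB)
A7 (285 GB) → tape 4 (remaining 515 GB)
A8 (321 GB) → tape 4 (remaining 194 GB)
Final tapes: [289,326] [315,285] [277,267] [285,321].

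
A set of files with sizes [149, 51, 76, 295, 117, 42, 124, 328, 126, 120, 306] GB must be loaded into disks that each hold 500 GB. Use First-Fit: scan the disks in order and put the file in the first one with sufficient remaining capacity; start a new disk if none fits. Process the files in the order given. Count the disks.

149 GB → disk 1 (remaining 351 GB)
51 GB → disk 1 (remaining 300 GB)
76 GB → disk 1 (remaining 224 GB)
295 GB → disk 2 (remaining 205 GB)
117 GB → disk 1 (remaining 107 GB)
42 GB → disk 1 (remaining 65 GB)
124 GB → disk 2 (remaining 81 GB)
328 GB → disk 3 (remaining 172 GB)
126 GB → disk 3 (remaining 46 GB)
120 GB → disk 4 (remaining 380 GB)
306 GB → disk 4 (remaining 74 GB)
Final disks: [149,51,76,117,42] [295,124] [328,126] [120,306].

4 disks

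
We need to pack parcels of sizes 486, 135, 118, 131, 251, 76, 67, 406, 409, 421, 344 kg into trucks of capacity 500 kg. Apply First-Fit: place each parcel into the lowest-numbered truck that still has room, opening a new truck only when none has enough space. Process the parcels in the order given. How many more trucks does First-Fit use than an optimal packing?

First-Fit: [486] [135,118,131,76] [251,67] [406] [409] [421] [344] → 7 trucks.
Total size 2844 kg; any packing needs at least ⌈2844/500⌉ = 6 trucks.
An optimal packing achieves that bound: [486] [421,76] [409,67] [406] [344,135] [251,131,118] → 6 trucks.
Excess: 7 − 6 = 1.

1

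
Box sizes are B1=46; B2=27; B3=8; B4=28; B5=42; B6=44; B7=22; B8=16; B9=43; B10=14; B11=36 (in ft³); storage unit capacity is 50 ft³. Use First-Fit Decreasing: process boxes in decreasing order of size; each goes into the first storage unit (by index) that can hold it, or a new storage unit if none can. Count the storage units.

7

Sorted descending: 46, 44, 43, 42, 36, 28, 27, 22, 16, 14, 8.
Put 46 ft³ in storage unit 1; 4 ft³ remain.
Put 44 ft³ in storage unit 2; 6 ft³ remain.
Put 43 ft³ in storage unit 3; 7 ft³ remain.
Put 42 ft³ in storage unit 4; 8 ft³ remain.
Put 36 ft³ in storage unit 5; 14 ft³ remain.
Put 28 ft³ in storage unit 6; 22 ft³ remain.
Put 27 ft³ in storage unit 7; 23 ft³ remain.
Put 22 ft³ in storage unit 6; 0 ft³ remain.
Put 16 ft³ in storage unit 7; 7 ft³ remain.
Put 14 ft³ in storage unit 5; 0 ft³ remain.
Put 8 ft³ in storage unit 4; 0 ft³ remain.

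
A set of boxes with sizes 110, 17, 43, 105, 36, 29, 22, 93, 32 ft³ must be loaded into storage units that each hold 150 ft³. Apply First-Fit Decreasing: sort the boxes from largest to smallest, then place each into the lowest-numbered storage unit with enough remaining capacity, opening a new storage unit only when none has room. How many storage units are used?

Sorted descending: 110, 105, 93, 43, 36, 32, 29, 22, 17.
110 ft³ → storage unit 1 (remaining 40 ft³)
105 ft³ → storage unit 2 (remaining 45 ft³)
93 ft³ → storage unit 3 (remaining 57 ft³)
43 ft³ → storage unit 2 (remaining 2 ft³)
36 ft³ → storage unit 1 (remaining 4 ft³)
32 ft³ → storage unit 3 (remaining 25 ft³)
29 ft³ → storage unit 4 (remaining 121 ft³)
22 ft³ → storage unit 3 (remaining 3 ft³)
17 ft³ → storage unit 4 (remaining 104 ft³)
Final storage units: [110,36] [105,43] [93,32,22] [29,17].

4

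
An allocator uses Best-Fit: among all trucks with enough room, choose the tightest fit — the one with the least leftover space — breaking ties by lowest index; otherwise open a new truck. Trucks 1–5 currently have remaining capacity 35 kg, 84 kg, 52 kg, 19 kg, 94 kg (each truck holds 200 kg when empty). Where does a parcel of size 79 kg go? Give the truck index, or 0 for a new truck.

2

Trucks with room: truck 2 (84 kg), truck 5 (94 kg).
Tightest fit is truck 2 with 84 kg free.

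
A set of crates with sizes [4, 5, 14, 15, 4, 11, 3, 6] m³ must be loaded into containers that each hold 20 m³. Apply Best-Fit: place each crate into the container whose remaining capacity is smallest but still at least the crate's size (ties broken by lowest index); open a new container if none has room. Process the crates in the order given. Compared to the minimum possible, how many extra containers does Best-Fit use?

0

Best-Fit: [4,5,11] [14,3] [15,4] [6] → 4 containers.
Total size 62 m³; any packing needs at least ⌈62/20⌉ = 4 containers.
So 4 is already optimal.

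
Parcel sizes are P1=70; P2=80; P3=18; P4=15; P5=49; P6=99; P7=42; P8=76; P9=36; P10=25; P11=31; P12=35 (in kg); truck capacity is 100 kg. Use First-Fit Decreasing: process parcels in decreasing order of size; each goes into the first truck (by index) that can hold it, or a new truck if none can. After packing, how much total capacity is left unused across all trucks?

124

Sorted descending: 99, 80, 76, 70, 49, 42, 36, 35, 31, 25, 18, 15.
99 kg → truck 1 (remaining 1 kg)
80 kg → truck 2 (remaining 20 kg)
76 kg → truck 3 (remaining 24 kg)
70 kg → truck 4 (remaining 30 kg)
49 kg → truck 5 (remaining 51 kg)
42 kg → truck 5 (remaining 9 kg)
36 kg → truck 6 (remaining 64 kg)
35 kg → truck 6 (remaining 29 kg)
31 kg → truck 7 (remaining 69 kg)
25 kg → truck 4 (remaining 5 kg)
18 kg → truck 2 (remaining 2 kg)
15 kg → truck 3 (remaining 9 kg)
7 trucks × 100 kg = 700 kg; used 576 kg; unused 124 kg.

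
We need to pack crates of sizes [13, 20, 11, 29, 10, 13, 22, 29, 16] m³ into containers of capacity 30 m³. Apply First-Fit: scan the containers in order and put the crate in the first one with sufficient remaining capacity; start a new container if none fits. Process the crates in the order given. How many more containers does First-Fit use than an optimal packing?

0

First-Fit: [13,11] [20,10] [29] [13,16] [22] [29] → 6 containers.
Total size 163 m³; any packing needs at least ⌈163/30⌉ = 6 containers.
So 6 is already optimal.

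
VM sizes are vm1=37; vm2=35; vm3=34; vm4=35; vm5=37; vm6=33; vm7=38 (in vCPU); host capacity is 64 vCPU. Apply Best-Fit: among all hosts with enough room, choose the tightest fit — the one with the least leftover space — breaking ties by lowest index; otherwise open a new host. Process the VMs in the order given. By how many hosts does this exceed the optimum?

Best-Fit: [37] [35] [34] [35] [37] [33] [38] → 7 hosts.
7 VMs exceed 32 vCPU (half the capacity), and no two of those can share a host, so at least 7 hosts are needed.
So 7 is already optimal.

0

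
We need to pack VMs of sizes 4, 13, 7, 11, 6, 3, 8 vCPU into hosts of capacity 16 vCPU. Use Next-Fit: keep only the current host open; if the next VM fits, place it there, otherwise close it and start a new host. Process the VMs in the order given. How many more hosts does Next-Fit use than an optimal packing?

2

Next-Fit: [4] [13] [7] [11] [6,3] [8] → 6 hosts.
Total size 52 vCPU; any packing needs at least ⌈52/16⌉ = 4 hosts.
An optimal packing achieves that bound: [13,3] [11,4] [8,7] [6] → 4 hosts.
Excess: 6 − 4 = 2.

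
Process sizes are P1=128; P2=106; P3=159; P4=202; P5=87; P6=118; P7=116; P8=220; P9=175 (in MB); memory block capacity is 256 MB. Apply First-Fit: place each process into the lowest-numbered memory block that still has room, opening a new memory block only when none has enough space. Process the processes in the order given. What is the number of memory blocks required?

6

P1 (128 MB) → memory block 1 (remaining 128 MB)
P2 (106 MB) → memory block 1 (remaining 22 MB)
P3 (159 MB) → memory block 2 (remaining 97 MB)
P4 (202 MB) → memory block 3 (remaining 54 MB)
P5 (87 MB) → memory block 2 (remaining 10 MB)
P6 (118 MB) → memory block 4 (remaining 138 MB)
P7 (116 MB) → memory block 4 (remaining 22 MB)
P8 (220 MB) → memory block 5 (remaining 36 MB)
P9 (175 MB) → memory block 6 (remaining 81 MB)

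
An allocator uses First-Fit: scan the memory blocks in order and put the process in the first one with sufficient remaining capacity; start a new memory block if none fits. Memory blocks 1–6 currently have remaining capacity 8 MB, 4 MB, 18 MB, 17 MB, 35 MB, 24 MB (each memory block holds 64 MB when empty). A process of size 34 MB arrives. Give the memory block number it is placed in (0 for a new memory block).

5

Memory blocks with room: memory block 5 (35 MB).
The first with room is memory block 5.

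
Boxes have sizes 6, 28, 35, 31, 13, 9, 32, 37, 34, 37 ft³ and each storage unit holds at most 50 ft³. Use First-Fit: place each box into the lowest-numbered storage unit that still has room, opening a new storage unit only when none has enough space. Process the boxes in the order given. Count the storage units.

Put 6 ft³ in storage unit 1; 44 ft³ remain.
Put 28 ft³ in storage unit 1; 16 ft³ remain.
Put 35 ft³ in storage unit 2; 15 ft³ remain.
Put 31 ft³ in storage unit 3; 19 ft³ remain.
Put 13 ft³ in storage unit 1; 3 ft³ remain.
Put 9 ft³ in storage unit 2; 6 ft³ remain.
Put 32 ft³ in storage unit 4; 18 ft³ remain.
Put 37 ft³ in storage unit 5; 13 ft³ remain.
Put 34 ft³ in storage unit 6; 16 ft³ remain.
Put 37 ft³ in storage unit 7; 13 ft³ remain.

7 storage units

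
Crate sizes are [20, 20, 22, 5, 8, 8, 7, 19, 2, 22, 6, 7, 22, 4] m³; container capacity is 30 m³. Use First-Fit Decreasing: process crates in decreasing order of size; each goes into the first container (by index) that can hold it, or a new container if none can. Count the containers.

6 containers

Sorted descending: 22, 22, 22, 20, 20, 19, 8, 8, 7, 7, 6, 5, 4, 2.
container 1: place 22 m³, 8 m³ left
container 2: place 22 m³, 8 m³ left
container 3: place 22 m³, 8 m³ left
container 4: place 20 m³, 10 m³ left
container 5: place 20 m³, 10 m³ left
container 6: place 19 m³, 11 m³ left
container 1: place 8 m³, 0 m³ left
container 2: place 8 m³, 0 m³ left
container 3: place 7 m³, 1 m³ left
container 4: place 7 m³, 3 m³ left
container 5: place 6 m³, 4 m³ left
container 6: place 5 m³, 6 m³ left
container 5: place 4 m³, 0 m³ left
container 4: place 2 m³, 1 m³ left
Final containers: [22,8] [22,8] [22,7] [20,7,2] [20,6,4] [19,5].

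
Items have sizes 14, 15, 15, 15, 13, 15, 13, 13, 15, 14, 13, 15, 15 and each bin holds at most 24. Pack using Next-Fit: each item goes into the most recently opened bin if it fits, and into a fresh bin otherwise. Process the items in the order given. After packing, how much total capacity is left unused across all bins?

127

14 → bin 1 (remaining 10)
15 → bin 2 (remaining 9)
15 → bin 3 (remaining 9)
15 → bin 4 (remaining 9)
13 → bin 5 (remaining 11)
15 → bin 6 (remaining 9)
13 → bin 7 (remaining 11)
13 → bin 8 (remaining 11)
15 → bin 9 (remaining 9)
14 → bin 10 (remaining 10)
13 → bin 11 (remaining 11)
15 → bin 12 (remaining 9)
15 → bin 13 (remaining 9)
13 bins × 24 = 312; used 185; unused 127.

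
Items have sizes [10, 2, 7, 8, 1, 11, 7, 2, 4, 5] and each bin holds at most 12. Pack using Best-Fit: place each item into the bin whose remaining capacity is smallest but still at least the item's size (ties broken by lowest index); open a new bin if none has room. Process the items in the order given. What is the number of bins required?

10 → bin 1 (remaining 2)
2 → bin 1 (remaining 0)
7 → bin 2 (remaining 5)
8 → bin 3 (remaining 4)
1 → bin 3 (remaining 3)
11 → bin 4 (remaining 1)
7 → bin 5 (remaining 5)
2 → bin 3 (remaining 1)
4 → bin 2 (remaining 1)
5 → bin 5 (remaining 0)
Final bins: [10,2] [7,4] [8,1,2] [11] [7,5].

5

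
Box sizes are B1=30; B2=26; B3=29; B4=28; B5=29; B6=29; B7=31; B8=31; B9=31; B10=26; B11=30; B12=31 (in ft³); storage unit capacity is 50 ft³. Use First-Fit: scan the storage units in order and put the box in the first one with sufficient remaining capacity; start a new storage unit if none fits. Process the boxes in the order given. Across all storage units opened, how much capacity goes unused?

249

Put B1 (30 ft³) in storage unit 1; 20 ft³ remain.
Put B2 (26 ft³) in storage unit 2; 24 ft³ remain.
Put B3 (29 ft³) in storage unit 3; 21 ft³ remain.
Put B4 (28 ft³) in storage unit 4; 22 ft³ remain.
Put B5 (29 ft³) in storage unit 5; 21 ft³ remain.
Put B6 (29 ft³) in storage unit 6; 21 ft³ remain.
Put B7 (31 ft³) in storage unit 7; 19 ft³ remain.
Put B8 (31 ft³) in storage unit 8; 19 ft³ remain.
Put B9 (31 ft³) in storage unit 9; 19 ft³ remain.
Put B10 (26 ft³) in storage unit 10; 24 ft³ remain.
Put B11 (30 ft³) in storage unit 11; 20 ft³ remain.
Put B12 (31 ft³) in storage unit 12; 19 ft³ remain.
12 storage units × 50 ft³ = 600 ft³; used 351 ft³; unused 249 ft³.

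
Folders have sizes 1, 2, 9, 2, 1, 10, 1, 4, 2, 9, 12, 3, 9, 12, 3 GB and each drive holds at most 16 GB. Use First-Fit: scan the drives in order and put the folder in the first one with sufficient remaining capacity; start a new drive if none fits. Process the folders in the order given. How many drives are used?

6 drives

Put 1 GB in drive 1; 15 GB remain.
Put 2 GB in drive 1; 13 GB remain.
Put 9 GB in drive 1; 4 GB remain.
Put 2 GB in drive 1; 2 GB remain.
Put 1 GB in drive 1; 1 GB remain.
Put 10 GB in drive 2; 6 GB remain.
Put 1 GB in drive 1; 0 GB remain.
Put 4 GB in drive 2; 2 GB remain.
Put 2 GB in drive 2; 0 GB remain.
Put 9 GB in drive 3; 7 GB remain.
Put 12 GB in drive 4; 4 GB remain.
Put 3 GB in drive 3; 4 GB remain.
Put 9 GB in drive 5; 7 GB remain.
Put 12 GB in drive 6; 4 GB remain.
Put 3 GB in drive 3; 1 GB remain.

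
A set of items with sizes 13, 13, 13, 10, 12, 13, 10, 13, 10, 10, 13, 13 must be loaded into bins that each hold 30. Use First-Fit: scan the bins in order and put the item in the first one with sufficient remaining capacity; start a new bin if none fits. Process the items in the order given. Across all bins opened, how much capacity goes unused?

bin 1: place 13, 17 left
bin 1: place 13, 4 left
bin 2: place 13, 17 left
bin 2: place 10, 7 left
bin 3: place 12, 18 left
bin 3: place 13, 5 left
bin 4: place 10, 20 left
bin 4: place 13, 7 left
bin 5: place 10, 20 left
bin 5: place 10, 10 left
bin 6: place 13, 17 left
bin 6: place 13, 4 left
6 bins × 30 = 180; used 143; unused 37.

37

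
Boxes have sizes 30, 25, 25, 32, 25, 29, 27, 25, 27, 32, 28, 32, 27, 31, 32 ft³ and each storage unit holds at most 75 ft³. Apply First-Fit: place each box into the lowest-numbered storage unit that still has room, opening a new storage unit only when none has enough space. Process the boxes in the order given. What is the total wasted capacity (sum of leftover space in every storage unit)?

storage unit 1: place 30 ft³, 45 ft³ left
storage unit 1: place 25 ft³, 20 ft³ left
storage unit 2: place 25 ft³, 50 ft³ left
storage unit 2: place 32 ft³, 18 ft³ left
storage unit 3: place 25 ft³, 50 ft³ left
storage unit 3: place 29 ft³, 21 ft³ left
storage unit 4: place 27 ft³, 48 ft³ left
storage unit 4: place 25 ft³, 23 ft³ left
storage unit 5: place 27 ft³, 48 ft³ left
storage unit 5: place 32 ft³, 16 ft³ left
storage unit 6: place 28 ft³, 47 ft³ left
storage unit 6: place 32 ft³, 15 ft³ left
storage unit 7: place 27 ft³, 48 ft³ left
storage unit 7: place 31 ft³, 17 ft³ left
storage unit 8: place 32 ft³, 43 ft³ left
8 storage units × 75 ft³ = 600 ft³; used 427 ft³; unused 173 ft³.

173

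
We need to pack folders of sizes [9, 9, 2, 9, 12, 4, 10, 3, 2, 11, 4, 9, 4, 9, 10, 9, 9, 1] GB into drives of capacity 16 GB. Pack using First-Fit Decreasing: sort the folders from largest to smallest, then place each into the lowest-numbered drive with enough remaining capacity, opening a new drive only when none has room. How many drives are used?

Sorted descending: 12, 11, 10, 10, 9, 9, 9, 9, 9, 9, 9, 4, 4, 4, 3, 2, 2, 1.
drive 1: place 12 GB, 4 GB left
drive 2: place 11 GB, 5 GB left
drive 3: place 10 GB, 6 GB left
drive 4: place 10 GB, 6 GB left
drive 5: place 9 GB, 7 GB left
drive 6: place 9 GB, 7 GB left
drive 7: place 9 GB, 7 GB left
drive 8: place 9 GB, 7 GB left
drive 9: place 9 GB, 7 GB left
drive 10: place 9 GB, 7 GB left
drive 11: place 9 GB, 7 GB left
drive 1: place 4 GB, 0 GB left
drive 2: place 4 GB, 1 GB left
drive 3: place 4 GB, 2 GB left
drive 4: place 3 GB, 3 GB left
drive 3: place 2 GB, 0 GB left
drive 4: place 2 GB, 1 GB left
drive 2: place 1 GB, 0 GB left
Final drives: [12,4] [11,4,1] [10,4,2] [10,3,2] [9] [9] [9] [9] [9] [9] [9].

11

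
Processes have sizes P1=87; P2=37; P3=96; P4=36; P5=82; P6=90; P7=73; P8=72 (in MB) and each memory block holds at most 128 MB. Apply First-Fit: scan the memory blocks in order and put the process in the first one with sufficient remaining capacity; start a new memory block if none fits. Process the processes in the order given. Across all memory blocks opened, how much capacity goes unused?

memory block 1: place P1 (87 MB), 41 MB left
memory block 1: place P2 (37 MB), 4 MB left
memory block 2: place P3 (96 MB), 32 MB left
memory block 3: place P4 (36 MB), 92 MB left
memory block 3: place P5 (82 MB), 10 MB left
memory block 4: place P6 (90 MB), 38 MB left
memory block 5: place P7 (73 MB), 55 MB left
memory block 6: place P8 (72 MB), 56 MB left
6 memory blocks × 128 MB = 768 MB; used 573 MB; unused 195 MB.

195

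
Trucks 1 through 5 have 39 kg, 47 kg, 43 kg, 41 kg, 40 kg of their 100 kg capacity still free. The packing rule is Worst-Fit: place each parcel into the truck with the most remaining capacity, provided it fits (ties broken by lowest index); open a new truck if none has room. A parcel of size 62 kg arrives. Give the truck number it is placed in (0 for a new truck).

0

No truck has ≥ 62 kg free, so a new truck is opened.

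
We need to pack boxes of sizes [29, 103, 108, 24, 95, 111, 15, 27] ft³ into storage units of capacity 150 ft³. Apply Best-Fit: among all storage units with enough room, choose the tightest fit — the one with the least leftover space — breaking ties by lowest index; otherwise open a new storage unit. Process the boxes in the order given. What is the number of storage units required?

4

Put 29 ft³ in storage unit 1; 121 ft³ remain.
Put 103 ft³ in storage unit 1; 18 ft³ remain.
Put 108 ft³ in storage unit 2; 42 ft³ remain.
Put 24 ft³ in storage unit 2; 18 ft³ remain.
Put 95 ft³ in storage unit 3; 55 ft³ remain.
Put 111 ft³ in storage unit 4; 39 ft³ remain.
Put 15 ft³ in storage unit 1; 3 ft³ remain.
Put 27 ft³ in storage unit 4; 12 ft³ remain.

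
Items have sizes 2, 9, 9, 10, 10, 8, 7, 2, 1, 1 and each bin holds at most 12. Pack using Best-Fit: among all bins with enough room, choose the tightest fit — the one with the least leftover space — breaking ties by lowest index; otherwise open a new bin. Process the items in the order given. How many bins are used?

6 bins

Put 2 in bin 1; 10 remain.
Put 9 in bin 1; 1 remain.
Put 9 in bin 2; 3 remain.
Put 10 in bin 3; 2 remain.
Put 10 in bin 4; 2 remain.
Put 8 in bin 5; 4 remain.
Put 7 in bin 6; 5 remain.
Put 2 in bin 3; 0 remain.
Put 1 in bin 1; 0 remain.
Put 1 in bin 4; 1 remain.
Final bins: [2,9,1] [9] [10,2] [10,1] [8] [7].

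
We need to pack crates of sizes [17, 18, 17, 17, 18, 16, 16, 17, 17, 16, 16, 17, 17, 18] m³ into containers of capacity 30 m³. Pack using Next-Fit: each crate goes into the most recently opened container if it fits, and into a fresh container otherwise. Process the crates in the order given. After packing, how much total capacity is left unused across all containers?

183

container 1: place 17 m³, 13 m³ left
container 2: place 18 m³, 12 m³ left
container 3: place 17 m³, 13 m³ left
container 4: place 17 m³, 13 m³ left
container 5: place 18 m³, 12 m³ left
container 6: place 16 m³, 14 m³ left
container 7: place 16 m³, 14 m³ left
container 8: place 17 m³, 13 m³ left
container 9: place 17 m³, 13 m³ left
container 10: place 16 m³, 14 m³ left
container 11: place 16 m³, 14 m³ left
container 12: place 17 m³, 13 m³ left
container 13: place 17 m³, 13 m³ left
container 14: place 18 m³, 12 m³ left
14 containers × 30 m³ = 420 m³; used 237 m³; unused 183 m³.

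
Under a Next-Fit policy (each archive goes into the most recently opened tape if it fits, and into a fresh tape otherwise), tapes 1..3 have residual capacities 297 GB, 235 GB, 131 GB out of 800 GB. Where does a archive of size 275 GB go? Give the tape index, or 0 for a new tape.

0

Next-Fit only looks at tape 3, which has 131 GB free.
275 GB does not fit, so a new tape is opened.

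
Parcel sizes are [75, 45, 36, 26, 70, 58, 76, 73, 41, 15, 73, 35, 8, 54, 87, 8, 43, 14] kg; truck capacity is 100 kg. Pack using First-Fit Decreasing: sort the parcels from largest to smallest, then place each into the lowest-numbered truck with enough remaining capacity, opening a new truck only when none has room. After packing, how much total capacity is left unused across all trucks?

Sorted descending: 87, 76, 75, 73, 73, 70, 58, 54, 45, 43, 41, 36, 35, 26, 15, 14, 8, 8.
truck 1: place 87 kg, 13 kg left
truck 2: place 76 kg, 24 kg left
truck 3: place 75 kg, 25 kg left
truck 4: place 73 kg, 27 kg left
truck 5: place 73 kg, 27 kg left
truck 6: place 70 kg, 30 kg left
truck 7: place 58 kg, 42 kg left
truck 8: place 54 kg, 46 kg left
truck 8: place 45 kg, 1 kg left
truck 9: place 43 kg, 57 kg left
truck 7: place 41 kg, 1 kg left
truck 9: place 36 kg, 21 kg left
truck 10: place 35 kg, 65 kg left
truck 4: place 26 kg, 1 kg left
truck 2: place 15 kg, 9 kg left
truck 3: place 14 kg, 11 kg left
truck 1: place 8 kg, 5 kg left
truck 2: place 8 kg, 1 kg left
10 trucks × 100 kg = 1000 kg; used 837 kg; unused 163 kg.

163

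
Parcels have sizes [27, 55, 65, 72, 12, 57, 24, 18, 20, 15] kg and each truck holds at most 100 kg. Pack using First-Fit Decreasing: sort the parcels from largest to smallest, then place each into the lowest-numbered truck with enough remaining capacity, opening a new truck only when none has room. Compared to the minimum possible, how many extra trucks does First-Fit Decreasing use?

First-Fit Decreasing: [72,27] [65,24] [57,20,18] [55,15,12] → 4 trucks.
Total size 365 kg; any packing needs at least ⌈365/100⌉ = 4 trucks.
So 4 is already optimal.

0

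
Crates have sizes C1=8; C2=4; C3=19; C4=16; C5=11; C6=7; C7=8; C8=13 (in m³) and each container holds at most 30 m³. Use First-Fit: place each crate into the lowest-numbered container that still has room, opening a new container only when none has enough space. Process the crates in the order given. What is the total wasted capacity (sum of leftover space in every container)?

Put C1 (8 m³) in container 1; 22 m³ remain.
Put C2 (4 m³) in container 1; 18 m³ remain.
Put C3 (19 m³) in container 2; 11 m³ remain.
Put C4 (16 m³) in container 1; 2 m³ remain.
Put C5 (11 m³) in container 2; 0 m³ remain.
Put C6 (7 m³) in container 3; 23 m³ remain.
Put C7 (8 m³) in container 3; 15 m³ remain.
Put C8 (13 m³) in container 3; 2 m³ remain.
3 containers × 30 m³ = 90 m³; used 86 m³; unused 4 m³.

4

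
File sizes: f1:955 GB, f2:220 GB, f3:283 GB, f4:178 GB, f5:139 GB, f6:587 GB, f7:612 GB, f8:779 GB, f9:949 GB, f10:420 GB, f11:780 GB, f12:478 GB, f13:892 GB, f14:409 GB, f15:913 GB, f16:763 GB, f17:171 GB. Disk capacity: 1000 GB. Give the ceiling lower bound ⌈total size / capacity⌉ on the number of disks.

10 disks

Total size = 955 + 220 + 283 + 178 + 139 + 587 + 612 + 779 + 949 + 420 + 780 + 478 + 892 + 409 + 913 + 763 + 171 = 9528 GB.
⌈9528 / 1000⌉ = 10.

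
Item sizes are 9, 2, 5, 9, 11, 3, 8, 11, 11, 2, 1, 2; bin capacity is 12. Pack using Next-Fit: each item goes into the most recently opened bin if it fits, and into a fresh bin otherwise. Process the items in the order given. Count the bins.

8

Put 9 in bin 1; 3 remain.
Put 2 in bin 1; 1 remain.
Put 5 in bin 2; 7 remain.
Put 9 in bin 3; 3 remain.
Put 11 in bin 4; 1 remain.
Put 3 in bin 5; 9 remain.
Put 8 in bin 5; 1 remain.
Put 11 in bin 6; 1 remain.
Put 11 in bin 7; 1 remain.
Put 2 in bin 8; 10 remain.
Put 1 in bin 8; 9 remain.
Put 2 in bin 8; 7 remain.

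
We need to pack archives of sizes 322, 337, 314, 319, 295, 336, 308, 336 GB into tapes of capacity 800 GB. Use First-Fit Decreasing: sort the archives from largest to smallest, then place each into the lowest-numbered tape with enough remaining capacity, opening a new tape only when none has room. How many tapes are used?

4 tapes

Sorted descending: 337, 336, 336, 322, 319, 314, 308, 295.
tape 1: place 337 GB, 463 GB left
tape 1: place 336 GB, 127 GB left
tape 2: place 336 GB, 464 GB left
tape 2: place 322 GB, 142 GB left
tape 3: place 319 GB, 481 GB left
tape 3: place 314 GB, 167 GB left
tape 4: place 308 GB, 492 GB left
tape 4: place 295 GB, 197 GB left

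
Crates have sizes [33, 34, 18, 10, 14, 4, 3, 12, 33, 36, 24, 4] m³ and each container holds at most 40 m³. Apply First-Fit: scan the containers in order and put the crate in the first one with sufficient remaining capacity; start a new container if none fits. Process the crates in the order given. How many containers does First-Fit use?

6 containers

Put 33 m³ in container 1; 7 m³ remain.
Put 34 m³ in container 2; 6 m³ remain.
Put 18 m³ in container 3; 22 m³ remain.
Put 10 m³ in container 3; 12 m³ remain.
Put 14 m³ in container 4; 26 m³ remain.
Put 4 m³ in container 1; 3 m³ remain.
Put 3 m³ in container 1; 0 m³ remain.
Put 12 m³ in container 3; 0 m³ remain.
Put 33 m³ in container 5; 7 m³ remain.
Put 36 m³ in container 6; 4 m³ remain.
Put 24 m³ in container 4; 2 m³ remain.
Put 4 m³ in container 2; 2 m³ remain.
Final containers: [33,4,3] [34,4] [18,10,12] [14,24] [33] [36].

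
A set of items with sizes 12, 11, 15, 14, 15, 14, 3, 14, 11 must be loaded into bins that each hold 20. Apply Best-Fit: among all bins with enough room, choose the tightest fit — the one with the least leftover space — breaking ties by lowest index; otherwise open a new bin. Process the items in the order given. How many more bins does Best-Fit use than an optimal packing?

0

Best-Fit: [12] [11] [15,3] [14] [15] [14] [14] [11] → 8 bins.
8 items exceed 10 (half the capacity), and no two of those can share a bin, so at least 8 bins are needed.
So 8 is already optimal.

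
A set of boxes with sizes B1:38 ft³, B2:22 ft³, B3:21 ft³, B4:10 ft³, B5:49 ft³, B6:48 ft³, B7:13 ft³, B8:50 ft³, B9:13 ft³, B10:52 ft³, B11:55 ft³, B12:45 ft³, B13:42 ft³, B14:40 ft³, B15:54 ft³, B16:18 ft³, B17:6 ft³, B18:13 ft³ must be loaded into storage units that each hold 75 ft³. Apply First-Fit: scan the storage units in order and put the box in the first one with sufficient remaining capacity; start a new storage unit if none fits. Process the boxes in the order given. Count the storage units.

10 storage units

storage unit 1: place B1 (38 ft³), 37 ft³ left
storage unit 1: place B2 (22 ft³), 15 ft³ left
storage unit 2: place B3 (21 ft³), 54 ft³ left
storage unit 1: place B4 (10 ft³), 5 ft³ left
storage unit 2: place B5 (49 ft³), 5 ft³ left
storage unit 3: place B6 (48 ft³), 27 ft³ left
storage unit 3: place B7 (13 ft³), 14 ft³ left
storage unit 4: place B8 (50 ft³), 25 ft³ left
storage unit 3: place B9 (13 ft³), 1 ft³ left
storage unit 5: place B10 (52 ft³), 23 ft³ left
storage unit 6: place B11 (55 ft³), 20 ft³ left
storage unit 7: place B12 (45 ft³), 30 ft³ left
storage unit 8: place B13 (42 ft³), 33 ft³ left
storage unit 9: place B14 (40 ft³), 35 ft³ left
storage unit 10: place B15 (54 ft³), 21 ft³ left
storage unit 4: place B16 (18 ft³), 7 ft³ left
storage unit 4: place B17 (6 ft³), 1 ft³ left
storage unit 5: place B18 (13 ft³), 10 ft³ left
Final storage units: [38,22,10] [21,49] [48,13,13] [50,18,6] [52,13] [55] [45] [42] [40] [54].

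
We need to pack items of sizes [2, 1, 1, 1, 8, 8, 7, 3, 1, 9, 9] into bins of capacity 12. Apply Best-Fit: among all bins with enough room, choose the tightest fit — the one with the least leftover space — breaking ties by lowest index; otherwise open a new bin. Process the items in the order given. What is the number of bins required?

Put 2 in bin 1; 10 remain.
Put 1 in bin 1; 9 remain.
Put 1 in bin 1; 8 remain.
Put 1 in bin 1; 7 remain.
Put 8 in bin 2; 4 remain.
Put 8 in bin 3; 4 remain.
Put 7 in bin 1; 0 remain.
Put 3 in bin 2; 1 remain.
Put 1 in bin 2; 0 remain.
Put 9 in bin 4; 3 remain.
Put 9 in bin 5; 3 remain.
Final bins: [2,1,1,1,7] [8,3,1] [8] [9] [9].

5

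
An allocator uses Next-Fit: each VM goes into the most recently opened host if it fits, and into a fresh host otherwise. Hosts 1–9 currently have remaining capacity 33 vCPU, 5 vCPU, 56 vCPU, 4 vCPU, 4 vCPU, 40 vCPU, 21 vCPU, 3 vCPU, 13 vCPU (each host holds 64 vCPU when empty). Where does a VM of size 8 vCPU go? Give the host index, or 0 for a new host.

Next-Fit only looks at host 9, which has 13 vCPU free.
8 vCPU fits there.

9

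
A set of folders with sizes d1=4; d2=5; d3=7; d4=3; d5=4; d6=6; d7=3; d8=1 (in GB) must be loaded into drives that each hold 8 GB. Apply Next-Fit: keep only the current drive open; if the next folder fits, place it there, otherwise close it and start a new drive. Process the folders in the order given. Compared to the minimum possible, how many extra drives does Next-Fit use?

Next-Fit: [4] [5] [7] [3,4] [6] [3,1] → 6 drives.
Total size 33 GB; any packing needs at least ⌈33/8⌉ = 5 drives.
An optimal packing achieves that bound: [7,1] [6] [5,3] [4,4] [3] → 5 drives.
Excess: 6 − 5 = 1.

1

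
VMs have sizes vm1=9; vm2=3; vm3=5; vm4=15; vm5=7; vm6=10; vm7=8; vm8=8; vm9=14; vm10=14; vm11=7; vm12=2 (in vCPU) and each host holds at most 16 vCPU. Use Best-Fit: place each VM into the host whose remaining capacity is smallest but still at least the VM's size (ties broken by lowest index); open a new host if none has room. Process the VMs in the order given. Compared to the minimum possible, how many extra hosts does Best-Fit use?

1

Best-Fit: [9,3] [5,7] [15] [10] [8,8] [14,2] [14] [7] → 8 hosts.
Total size 102 vCPU; any packing needs at least ⌈102/16⌉ = 7 hosts.
An optimal packing achieves that bound: [15] [14,2] [14] [10,5] [9,7] [8,8] [7,3] → 7 hosts.
Excess: 8 − 7 = 1.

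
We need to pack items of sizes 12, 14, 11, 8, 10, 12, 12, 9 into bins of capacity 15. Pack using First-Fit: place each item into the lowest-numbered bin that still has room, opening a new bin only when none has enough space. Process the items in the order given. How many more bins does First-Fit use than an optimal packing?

0

First-Fit: [12] [14] [11] [8] [10] [12] [12] [9] → 8 bins.
8 items exceed 7.5 (half the capacity), and no two of those can share a bin, so at least 8 bins are needed.
So 8 is already optimal.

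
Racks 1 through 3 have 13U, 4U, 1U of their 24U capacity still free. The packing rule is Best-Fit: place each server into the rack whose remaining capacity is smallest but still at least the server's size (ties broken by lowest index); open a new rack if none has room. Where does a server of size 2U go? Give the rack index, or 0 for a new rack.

Racks with room: rack 1 (13U), rack 2 (4U).
Tightest fit is rack 2 with 4U free.

2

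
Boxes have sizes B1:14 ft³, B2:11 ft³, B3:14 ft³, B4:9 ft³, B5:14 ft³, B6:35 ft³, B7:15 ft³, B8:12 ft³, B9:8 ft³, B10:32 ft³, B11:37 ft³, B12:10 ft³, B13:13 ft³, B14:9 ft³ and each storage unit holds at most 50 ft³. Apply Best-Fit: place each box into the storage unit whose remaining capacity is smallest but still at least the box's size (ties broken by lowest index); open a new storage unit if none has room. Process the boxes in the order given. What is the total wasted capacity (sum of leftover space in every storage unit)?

17

B1 (14 ft³) → storage unit 1 (remaining 36 ft³)
B2 (11 ft³) → storage unit 1 (remaining 25 ft³)
B3 (14 ft³) → storage unit 1 (remaining 11 ft³)
B4 (9 ft³) → storage unit 1 (remaining 2 ft³)
B5 (14 ft³) → storage unit 2 (remaining 36 ft³)
B6 (35 ft³) → storage unit 2 (remaining 1 ft³)
B7 (15 ft³) → storage unit 3 (remaining 35 ft³)
B8 (12 ft³) → storage unit 3 (remaining 23 ft³)
B9 (8 ft³) → storage unit 3 (remaining 15 ft³)
B10 (32 ft³) → storage unit 4 (remaining 18 ft³)
B11 (37 ft³) → storage unit 5 (remaining 13 ft³)
B12 (10 ft³) → storage unit 5 (remaining 3 ft³)
B13 (13 ft³) → storage unit 3 (remaining 2 ft³)
B14 (9 ft³) → storage unit 4 (remaining 9 ft³)
5 storage units × 50 ft³ = 250 ft³; used 233 ft³; unused 17 ft³.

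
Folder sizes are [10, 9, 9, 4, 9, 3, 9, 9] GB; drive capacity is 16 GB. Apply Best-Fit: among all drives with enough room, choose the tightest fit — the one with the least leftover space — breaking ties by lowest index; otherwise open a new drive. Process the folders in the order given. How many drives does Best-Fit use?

10 GB → drive 1 (remaining 6 GB)
9 GB → drive 2 (remaining 7 GB)
9 GB → drive 3 (remaining 7 GB)
4 GB → drive 1 (remaining 2 GB)
9 GB → drive 4 (remaining 7 GB)
3 GB → drive 2 (remaining 4 GB)
9 GB → drive 5 (remaining 7 GB)
9 GB → drive 6 (remaining 7 GB)

6 drives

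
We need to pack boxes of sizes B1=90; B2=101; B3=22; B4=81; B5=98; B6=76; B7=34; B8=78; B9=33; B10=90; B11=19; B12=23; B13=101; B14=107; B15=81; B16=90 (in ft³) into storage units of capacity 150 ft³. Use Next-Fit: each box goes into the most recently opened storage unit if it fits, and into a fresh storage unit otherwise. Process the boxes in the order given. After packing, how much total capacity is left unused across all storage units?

storage unit 1: place B1 (90 ft³), 60 ft³ left
storage unit 2: place B2 (101 ft³), 49 ft³ left
storage unit 2: place B3 (22 ft³), 27 ft³ left
storage unit 3: place B4 (81 ft³), 69 ft³ left
storage unit 4: place B5 (98 ft³), 52 ft³ left
storage unit 5: place B6 (76 ft³), 74 ft³ left
storage unit 5: place B7 (34 ft³), 40 ft³ left
storage unit 6: place B8 (78 ft³), 72 ft³ left
storage unit 6: place B9 (33 ft³), 39 ft³ left
storage unit 7: place B10 (90 ft³), 60 ft³ left
storage unit 7: place B11 (19 ft³), 41 ft³ left
storage unit 7: place B12 (23 ft³), 18 ft³ left
storage unit 8: place B13 (101 ft³), 49 ft³ left
storage unit 9: place B14 (107 ft³), 43 ft³ left
storage unit 10: place B15 (81 ft³), 69 ft³ left
storage unit 11: place B16 (90 ft³), 60 ft³ left
11 storage units × 150 ft³ = 1650 ft³; used 1124 ft³; unused 526 ft³.

526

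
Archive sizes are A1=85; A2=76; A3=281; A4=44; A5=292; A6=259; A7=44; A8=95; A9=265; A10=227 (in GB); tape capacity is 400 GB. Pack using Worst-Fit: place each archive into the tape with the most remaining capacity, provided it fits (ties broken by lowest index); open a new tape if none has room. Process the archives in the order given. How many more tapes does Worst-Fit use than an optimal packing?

Worst-Fit: [85,76,44,44,95] [281] [292] [259] [265] [227] → 6 tapes.
Total size 1668 GB; any packing needs at least ⌈1668/400⌉ = 5 tapes.
An optimal packing achieves that bound: [292,95] [281,85] [265,76,44] [259,44] [227] → 5 tapes.
Excess: 6 − 5 = 1.

1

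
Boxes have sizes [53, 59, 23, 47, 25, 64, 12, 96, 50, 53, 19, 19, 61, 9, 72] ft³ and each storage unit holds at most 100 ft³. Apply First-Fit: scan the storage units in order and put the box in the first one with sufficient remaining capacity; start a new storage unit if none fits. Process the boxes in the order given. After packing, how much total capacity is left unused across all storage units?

138

53 ft³ → storage unit 1 (remaining 47 ft³)
59 ft³ → storage unit 2 (remaining 41 ft³)
23 ft³ → storage unit 1 (remaining 24 ft³)
47 ft³ → storage unit 3 (remaining 53 ft³)
25 ft³ → storage unit 2 (remaining 16 ft³)
64 ft³ → storage unit 4 (remaining 36 ft³)
12 ft³ → storage unit 1 (remaining 12 ft³)
96 ft³ → storage unit 5 (remaining 4 ft³)
50 ft³ → storage unit 3 (remaining 3 ft³)
53 ft³ → storage unit 6 (remaining 47 ft³)
19 ft³ → storage unit 4 (remaining 17 ft³)
19 ft³ → storage unit 6 (remaining 28 ft³)
61 ft³ → storage unit 7 (remaining 39 ft³)
9 ft³ → storage unit 1 (remaining 3 ft³)
72 ft³ → storage unit 8 (remaining 28 ft³)
8 storage units × 100 ft³ = 800 ft³; used 662 ft³; unused 138 ft³.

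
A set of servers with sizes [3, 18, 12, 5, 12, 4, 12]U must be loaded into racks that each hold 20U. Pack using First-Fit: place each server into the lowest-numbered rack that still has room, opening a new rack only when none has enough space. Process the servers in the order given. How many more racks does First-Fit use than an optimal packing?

0

First-Fit: [3,12,5] [18] [12,4] [12] → 4 racks.
Total size 66U; any packing needs at least ⌈66/20⌉ = 4 racks.
So 4 is already optimal.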